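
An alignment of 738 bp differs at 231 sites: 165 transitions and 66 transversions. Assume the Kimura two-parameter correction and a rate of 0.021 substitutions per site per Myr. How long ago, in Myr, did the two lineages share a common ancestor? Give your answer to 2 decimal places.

P = 165/738 ≈ 0.223577 and Q = 66/738 ≈ 0.089431.
Under the Kimura two-parameter model, d = −½ ln(1 − 2P − Q) − ¼ ln(1 − 2Q).
1 − 2P − Q = 0.463415, giving −½ ln(0.463415) = 0.384566.
1 − 2Q = 0.821138, giving −¼ ln(0.821138) = 0.049266.
d = 0.384566 + 0.049266 = 0.433832.
Under a molecular clock d = 2μt, so t = d/(2μ) = 0.433832 / (2 × 0.021) = 10.33 Myr.

10.33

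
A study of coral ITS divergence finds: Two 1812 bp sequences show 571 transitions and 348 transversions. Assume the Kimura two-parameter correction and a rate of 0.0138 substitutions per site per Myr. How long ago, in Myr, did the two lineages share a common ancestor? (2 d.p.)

P = 571/1812 ≈ 0.315121 and Q = 348/1812 ≈ 0.192053.
Under the Kimura two-parameter model, d = −½ ln(1 − 2P − Q) − ¼ ln(1 − 2Q).
1 − 2P − Q = 0.177705, giving −½ ln(0.177705) = 0.863815.
1 − 2Q = 0.615894, giving −¼ ln(0.615894) = 0.121170.
d = 0.863815 + 0.121170 = 0.984985.
Under a molecular clock d = 2μt, so t = d/(2μ) = 0.984985 / (2 × 0.0138) = 35.69 Myr.

35.69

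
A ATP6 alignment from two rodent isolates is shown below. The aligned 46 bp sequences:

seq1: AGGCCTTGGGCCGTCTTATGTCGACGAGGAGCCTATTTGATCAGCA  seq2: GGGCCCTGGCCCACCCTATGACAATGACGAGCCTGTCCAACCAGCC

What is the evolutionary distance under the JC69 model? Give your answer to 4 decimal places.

0.4674

The sequences differ at 16 of 46 sites, so p = 16/46 ≈ 0.347826.
d = −(3/4) ln(1 − 4p/3) = −0.75 ln(1 − 0.463768) = −0.75 ln(0.536232)
  = −0.75 × (-0.623188) = 0.467391 substitutions/site.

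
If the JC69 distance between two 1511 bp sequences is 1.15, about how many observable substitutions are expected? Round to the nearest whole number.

Invert JC69: p = (3/4)(1 − e^(−4d/3)) = 0.75 × (1 − e^(-1.533333)) = 0.75 × (1 − 0.215815) = 0.588139.
Expected differing sites = pL ≈ 0.588139 × 1511 = 888.678029 ≈ 889.

889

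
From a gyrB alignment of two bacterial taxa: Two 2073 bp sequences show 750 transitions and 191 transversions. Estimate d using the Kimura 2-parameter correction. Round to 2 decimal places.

P = 750/2073 ≈ 0.361795 and Q = 191/2073 ≈ 0.092137.
Under the Kimura two-parameter model, d = −½ ln(1 − 2P − Q) − ¼ ln(1 − 2Q).
1 − 2P − Q = 0.184273, giving −½ ln(0.184273) = 0.845668.
1 − 2Q = 0.815726, giving −¼ ln(0.815726) = 0.050919.
d = 0.845668 + 0.050919 = 0.896587.

0.90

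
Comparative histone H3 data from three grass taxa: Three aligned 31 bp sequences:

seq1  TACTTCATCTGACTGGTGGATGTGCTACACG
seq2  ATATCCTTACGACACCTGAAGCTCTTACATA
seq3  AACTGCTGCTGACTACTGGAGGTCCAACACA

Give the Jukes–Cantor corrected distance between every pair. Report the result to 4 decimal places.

seq1–seq2: 17/31 sites differ → p ≈ 0.548387, d = −0.75 ln(1 − 0.731183) = 0.985293 ≈ 0.9853.
seq1–seq3: 10/31 sites differ → p ≈ 0.322581, d = −0.75 ln(1 − 0.430108) = 0.421731 ≈ 0.4217.
seq2–seq3: 13/31 sites differ → p ≈ 0.419355, d = −0.75 ln(1 − 0.55914) = 0.614271 ≈ 0.6143.

d(seq1,seq2) = 0.9853, d(seq1,seq3) = 0.4217, d(seq2,seq3) = 0.6143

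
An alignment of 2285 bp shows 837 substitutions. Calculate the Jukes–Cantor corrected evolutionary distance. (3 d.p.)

0.503

p = 837/2285 ≈ 0.366302.
d = −(3/4) ln(1 − 4p/3) = −0.75 ln(1 − 0.488403) = −0.75 ln(0.511597)
  = −0.75 × (-0.670218) = 0.502664 substitutions/site.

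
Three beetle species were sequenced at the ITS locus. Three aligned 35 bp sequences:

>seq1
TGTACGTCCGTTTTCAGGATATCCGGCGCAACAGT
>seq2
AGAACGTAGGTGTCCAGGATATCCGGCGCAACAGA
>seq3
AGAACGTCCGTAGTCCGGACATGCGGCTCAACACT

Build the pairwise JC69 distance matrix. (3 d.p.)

seq1–seq2: 7/35 sites differ → p = 0.2, d = −0.75 ln(1 − 0.266667) = 0.232617 ≈ 0.233.
seq1–seq3: 9/35 sites differ → p ≈ 0.257143, d = −0.75 ln(1 − 0.342857) = 0.314890 ≈ 0.315.
seq2–seq3: 11/35 sites differ → p ≈ 0.314286, d = −0.75 ln(1 − 0.419048) = 0.407315 ≈ 0.407.

d(seq1,seq2) = 0.233, d(seq1,seq3) = 0.315, d(seq2,seq3) = 0.407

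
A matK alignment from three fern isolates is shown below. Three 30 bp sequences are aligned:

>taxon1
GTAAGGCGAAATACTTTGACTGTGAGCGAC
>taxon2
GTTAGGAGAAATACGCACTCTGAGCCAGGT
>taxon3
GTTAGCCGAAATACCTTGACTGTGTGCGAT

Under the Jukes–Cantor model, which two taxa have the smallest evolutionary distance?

taxon1 and taxon3

taxon1–taxon2: 13/30 differ, p = 0.433, d = 0.647.
taxon1–taxon3: 5/30 differ, p = 0.167, d = 0.188.
taxon2–taxon3: 12/30 differ, p = 0.400, d = 0.572.
The smallest distance is between taxon1 and taxon3.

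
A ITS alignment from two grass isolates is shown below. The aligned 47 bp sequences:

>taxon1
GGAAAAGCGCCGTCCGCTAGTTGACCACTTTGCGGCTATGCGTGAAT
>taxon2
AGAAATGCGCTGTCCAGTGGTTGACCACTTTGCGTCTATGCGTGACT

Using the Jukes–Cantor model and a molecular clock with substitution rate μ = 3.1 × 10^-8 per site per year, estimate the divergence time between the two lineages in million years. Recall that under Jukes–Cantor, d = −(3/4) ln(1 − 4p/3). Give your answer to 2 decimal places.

The sequences differ at 8 of 47 sites (1, 6, 11, 16, 17, 19, 35, 46), so p = 8/47 ≈ 0.170213.
d = −(3/4) ln(1 − 4p/3) = −0.75 ln(1 − 0.226951) = −0.75 ln(0.773049)
  = −0.75 × (-0.257413) = 0.193060 substitutions/site.
Under a molecular clock d = 2μt, so t = d/(2μ) = 0.193060 / (2 × 3.1 × 10^-8) = 3.11 million years.

3.11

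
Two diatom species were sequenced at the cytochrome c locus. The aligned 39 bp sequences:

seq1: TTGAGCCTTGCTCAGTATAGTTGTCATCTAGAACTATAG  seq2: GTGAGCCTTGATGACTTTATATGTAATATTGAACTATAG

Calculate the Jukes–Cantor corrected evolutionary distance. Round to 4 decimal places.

0.3138

The sequences differ at 10 of 39 sites (1, 11, 13, 15, 17, 20, 21, 25, 28, 30), so p = 10/39 ≈ 0.25641.
d = −(3/4) ln(1 − 4p/3) = −0.75 ln(1 − 0.34188) = −0.75 ln(0.65812)
  = −0.75 × (-0.418368) = 0.313776 substitutions/site.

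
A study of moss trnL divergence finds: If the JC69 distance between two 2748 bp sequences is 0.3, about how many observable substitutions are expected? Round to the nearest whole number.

Invert JC69: p = (3/4)(1 − e^(−4d/3)) = 0.75 × (1 − e^(-0.4)) = 0.75 × (1 − 0.670320) = 0.247260.
Expected differing sites = pL ≈ 0.247260 × 2748 = 679.47048 ≈ 679.

679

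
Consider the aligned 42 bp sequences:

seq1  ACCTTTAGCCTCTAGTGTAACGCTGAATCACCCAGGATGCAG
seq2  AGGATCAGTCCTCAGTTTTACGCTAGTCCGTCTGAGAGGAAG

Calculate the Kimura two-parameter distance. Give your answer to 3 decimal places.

0.949

Of 42 sites, 13 differences are transitions and 8 are transversions, so P = 13/42 ≈ 0.309524 and Q = 8/42 ≈ 0.190476.
Under the Kimura two-parameter model, d = −½ ln(1 − 2P − Q) − ¼ ln(1 − 2Q).
1 − 2P − Q = 0.190476, giving −½ ln(0.190476) = 0.829115.
1 − 2Q = 0.619048, giving −¼ ln(0.619048) = 0.119893.
d = 0.829115 + 0.119893 = 0.949008.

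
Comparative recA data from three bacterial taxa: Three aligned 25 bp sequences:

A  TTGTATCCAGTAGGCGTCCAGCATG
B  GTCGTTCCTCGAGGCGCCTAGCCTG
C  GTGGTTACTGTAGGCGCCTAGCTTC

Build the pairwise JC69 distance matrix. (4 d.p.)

d(A,B) = 0.5716, d(A,C) = 0.4904, d(B,C) = 0.2892

A–B: 10/25 sites differ → p = 0.4, d = −0.75 ln(1 − 0.533333) = 0.571605 ≈ 0.5716.
A–C: 9/25 sites differ → p = 0.36, d = −0.75 ln(1 − 0.48) = 0.490445 ≈ 0.4904.
B–C: 6/25 sites differ → p = 0.24, d = −0.75 ln(1 − 0.32) = 0.289247 ≈ 0.2892.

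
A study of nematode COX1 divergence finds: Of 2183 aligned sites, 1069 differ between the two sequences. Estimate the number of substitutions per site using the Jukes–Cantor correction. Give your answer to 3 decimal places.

p = 1069/2183 ≈ 0.489693.
d = −(3/4) ln(1 − 4p/3) = −0.75 ln(1 − 0.652924) = −0.75 ln(0.347076)
  = −0.75 × (-1.058212) = 0.793659 substitutions/site.

0.794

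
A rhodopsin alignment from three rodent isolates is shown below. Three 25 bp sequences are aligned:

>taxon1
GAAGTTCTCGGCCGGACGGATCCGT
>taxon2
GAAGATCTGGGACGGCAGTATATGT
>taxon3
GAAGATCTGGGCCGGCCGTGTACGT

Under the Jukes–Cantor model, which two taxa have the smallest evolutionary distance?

taxon1–taxon2: 8/25 differ, p = 0.320, d = 0.417.
taxon1–taxon3: 6/25 differ, p = 0.240, d = 0.289.
taxon2–taxon3: 4/25 differ, p = 0.160, d = 0.180.
The smallest distance is between taxon2 and taxon3.

taxon2 and taxon3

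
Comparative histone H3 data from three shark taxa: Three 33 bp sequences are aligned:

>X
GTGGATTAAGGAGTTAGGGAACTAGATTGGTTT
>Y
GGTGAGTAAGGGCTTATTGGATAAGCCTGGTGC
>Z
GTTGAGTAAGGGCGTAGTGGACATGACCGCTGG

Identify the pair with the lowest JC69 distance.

X–Y: 14/33 differ, p = 0.424, d = 0.625.
X–Z: 14/33 differ, p = 0.424, d = 0.625.
Y–Z: 9/33 differ, p = 0.273, d = 0.339.
The smallest distance is between Y and Z.

Y and Z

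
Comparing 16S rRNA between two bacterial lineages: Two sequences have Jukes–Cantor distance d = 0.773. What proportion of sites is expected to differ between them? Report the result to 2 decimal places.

p = (3/4)(1 − e^(−4d/3)) = 0.75 × (1 − e^(-1.030667)) = 0.75 × (1 − 0.356769) = 0.482423.

0.48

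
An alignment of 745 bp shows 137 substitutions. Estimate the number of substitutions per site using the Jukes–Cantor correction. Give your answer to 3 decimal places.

p = 137/745 ≈ 0.183893.
d = −(3/4) ln(1 − 4p/3) = −0.75 ln(1 − 0.245191) = −0.75 ln(0.754809)
  = −0.75 × (-0.281291) = 0.210968 substitutions/site.

0.211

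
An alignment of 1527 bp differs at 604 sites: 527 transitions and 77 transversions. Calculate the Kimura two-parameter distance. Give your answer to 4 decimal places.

P = 527/1527 ≈ 0.345121 and Q = 77/1527 ≈ 0.050426.
Under the Kimura two-parameter model, d = −½ ln(1 − 2P − Q) − ¼ ln(1 − 2Q).
1 − 2P − Q = 0.259332, giving −½ ln(0.259332) = 0.674823.
1 − 2Q = 0.899148, giving −¼ ln(0.899148) = 0.026577.
d = 0.674823 + 0.026577 = 0.701400.

0.7014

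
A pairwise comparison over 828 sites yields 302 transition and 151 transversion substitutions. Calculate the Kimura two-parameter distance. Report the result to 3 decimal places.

1.328

P = 302/828 ≈ 0.364734 and Q = 151/828 ≈ 0.182367.
Under the Kimura two-parameter model, d = −½ ln(1 − 2P − Q) − ¼ ln(1 − 2Q).
1 − 2P − Q = 0.088165, giving −½ ln(0.088165) = 1.214273.
1 − 2Q = 0.635266, giving −¼ ln(0.635266) = 0.113428.
d = 1.214273 + 0.113428 = 1.327701.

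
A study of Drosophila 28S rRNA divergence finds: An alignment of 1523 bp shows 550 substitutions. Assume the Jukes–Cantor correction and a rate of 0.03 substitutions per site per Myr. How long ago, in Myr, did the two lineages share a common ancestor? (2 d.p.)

p = 550/1523 ≈ 0.361129.
d = −(3/4) ln(1 − 4p/3) = −0.75 ln(1 − 0.481505) = −0.75 ln(0.518495)
  = −0.75 × (-0.656825) = 0.492619 substitutions/site.
Under a molecular clock d = 2μt, so t = d/(2μ) = 0.492619 / (2 × 0.03) = 8.21 Myr.

8.21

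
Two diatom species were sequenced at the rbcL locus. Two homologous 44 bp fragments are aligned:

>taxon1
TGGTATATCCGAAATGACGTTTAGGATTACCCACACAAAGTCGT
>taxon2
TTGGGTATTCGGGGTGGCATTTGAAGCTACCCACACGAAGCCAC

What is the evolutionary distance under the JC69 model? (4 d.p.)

0.5913

The sequences differ at 18 of 44 sites, so p = 18/44 ≈ 0.409091.
d = −(3/4) ln(1 − 4p/3) = −0.75 ln(1 − 0.545455) = −0.75 ln(0.454545)
  = −0.75 × (-0.788458) = 0.591344 substitutions/site.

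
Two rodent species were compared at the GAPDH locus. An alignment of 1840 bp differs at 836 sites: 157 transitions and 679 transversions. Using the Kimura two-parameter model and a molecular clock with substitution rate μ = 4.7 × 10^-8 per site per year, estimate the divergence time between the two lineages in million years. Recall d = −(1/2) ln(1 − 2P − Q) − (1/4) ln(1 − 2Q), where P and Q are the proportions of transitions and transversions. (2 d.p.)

7.69

P = 157/1840 ≈ 0.085326 and Q = 679/1840 ≈ 0.369022.
Under the Kimura two-parameter model, d = −½ ln(1 − 2P − Q) − ¼ ln(1 − 2Q).
1 − 2P − Q = 0.460326, giving −½ ln(0.460326) = 0.387910.
1 − 2Q = 0.261956, giving −¼ ln(0.261956) = 0.334895.
d = 0.387910 + 0.334895 = 0.722805.
Under a molecular clock d = 2μt, so t = d/(2μ) = 0.722805 / (2 × 4.7 × 10^-8) = 7.69 million years.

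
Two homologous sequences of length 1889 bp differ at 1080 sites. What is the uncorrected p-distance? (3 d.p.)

0.572

p = 1080/1889 = 0.571731… ≈ 0.572 (to 3 d.p.).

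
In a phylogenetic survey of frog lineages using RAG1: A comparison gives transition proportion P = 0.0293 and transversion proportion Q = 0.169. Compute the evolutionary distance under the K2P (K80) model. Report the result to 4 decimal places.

Under the Kimura two-parameter model, d = −½ ln(1 − 2P − Q) − ¼ ln(1 − 2Q).
1 − 2P − Q = 0.7724, giving −½ ln(0.7724) = 0.129126.
1 − 2Q = 0.662, giving −¼ ln(0.662) = 0.103122.
d = 0.129126 + 0.103122 = 0.232248.

0.2322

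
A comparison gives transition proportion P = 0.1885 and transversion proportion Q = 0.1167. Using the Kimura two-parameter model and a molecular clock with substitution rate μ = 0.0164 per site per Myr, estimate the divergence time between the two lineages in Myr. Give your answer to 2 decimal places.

12.40

Under the Kimura two-parameter model, d = −½ ln(1 − 2P − Q) − ¼ ln(1 − 2Q).
1 − 2P − Q = 0.5063, giving −½ ln(0.5063) = 0.340313.
1 − 2Q = 0.7666, giving −¼ ln(0.7666) = 0.066448.
d = 0.340313 + 0.066448 = 0.406761.
Under a molecular clock d = 2μt, so t = d/(2μ) = 0.406761 / (2 × 0.0164) = 12.40 Myr.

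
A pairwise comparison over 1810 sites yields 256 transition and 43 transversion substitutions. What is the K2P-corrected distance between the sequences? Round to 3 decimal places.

0.195

P = 256/1810 ≈ 0.141436 and Q = 43/1810 ≈ 0.023757.
Under the Kimura two-parameter model, d = −½ ln(1 − 2P − Q) − ¼ ln(1 − 2Q).
1 − 2P − Q = 0.693371, giving −½ ln(0.693371) = 0.183095.
1 − 2Q = 0.952486, giving −¼ ln(0.952486) = 0.012170.
d = 0.183095 + 0.012170 = 0.195265.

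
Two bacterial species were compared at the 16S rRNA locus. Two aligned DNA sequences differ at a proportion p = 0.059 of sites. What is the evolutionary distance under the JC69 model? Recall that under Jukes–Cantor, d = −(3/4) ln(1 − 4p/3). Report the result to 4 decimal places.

0.0615

d = −(3/4) ln(1 − 4p/3) = −0.75 ln(1 − 0.078667) = −0.75 ln(0.921333)
  = −0.75 × (-0.081934) = 0.061451 substitutions/site.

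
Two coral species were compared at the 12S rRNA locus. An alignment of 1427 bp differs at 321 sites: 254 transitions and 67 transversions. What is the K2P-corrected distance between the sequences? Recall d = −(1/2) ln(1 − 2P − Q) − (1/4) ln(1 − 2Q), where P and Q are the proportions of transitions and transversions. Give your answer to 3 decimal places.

P = 254/1427 ≈ 0.177996 and Q = 67/1427 ≈ 0.046952.
Under the Kimura two-parameter model, d = −½ ln(1 − 2P − Q) − ¼ ln(1 − 2Q).
1 − 2P − Q = 0.597056, giving −½ ln(0.597056) = 0.257872.
1 − 2Q = 0.906096, giving −¼ ln(0.906096) = 0.024653.
d = 0.257872 + 0.024653 = 0.282525.

0.283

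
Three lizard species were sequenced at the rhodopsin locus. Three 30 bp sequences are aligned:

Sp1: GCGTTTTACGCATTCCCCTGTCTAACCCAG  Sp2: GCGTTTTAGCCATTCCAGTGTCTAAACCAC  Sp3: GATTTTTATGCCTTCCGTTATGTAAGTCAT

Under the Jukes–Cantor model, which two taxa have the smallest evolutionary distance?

Sp1–Sp2: 6/30 differ, p = 0.200, d = 0.233.
Sp1–Sp3: 11/30 differ, p = 0.367, d = 0.503.
Sp2–Sp3: 12/30 differ, p = 0.400, d = 0.572.
The smallest distance is between Sp1 and Sp2.

Sp1 and Sp2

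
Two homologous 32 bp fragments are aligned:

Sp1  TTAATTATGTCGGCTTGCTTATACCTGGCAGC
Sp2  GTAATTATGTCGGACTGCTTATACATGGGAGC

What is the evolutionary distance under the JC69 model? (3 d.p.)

The sequences differ at 5 of 32 sites (1, 14, 15, 25, 29), so p = 5/32 = 0.15625.
d = −(3/4) ln(1 − 4p/3) = −0.75 ln(1 − 0.208333) = −0.75 ln(0.791667)
  = −0.75 × (-0.233614) = 0.175211 substitutions/site.

0.175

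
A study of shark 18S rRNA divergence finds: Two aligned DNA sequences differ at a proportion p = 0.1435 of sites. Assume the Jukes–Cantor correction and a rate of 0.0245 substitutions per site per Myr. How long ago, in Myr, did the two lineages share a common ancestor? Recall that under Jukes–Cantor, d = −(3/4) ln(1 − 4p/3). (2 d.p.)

3.25

d = −(3/4) ln(1 − 4p/3) = −0.75 ln(1 − 0.191333) = −0.75 ln(0.808667)
  = −0.75 × (-0.212368) = 0.159276 substitutions/site.
Under a molecular clock d = 2μt, so t = d/(2μ) = 0.159276 / (2 × 0.0245) = 3.25 Myr.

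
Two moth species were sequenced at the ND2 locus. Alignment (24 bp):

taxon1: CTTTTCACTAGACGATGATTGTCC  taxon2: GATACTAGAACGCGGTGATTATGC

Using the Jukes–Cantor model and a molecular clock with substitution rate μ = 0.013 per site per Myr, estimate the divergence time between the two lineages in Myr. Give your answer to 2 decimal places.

31.69

The sequences differ at 12 of 24 sites, so p = 12/24 = 0.5.
d = −(3/4) ln(1 − 4p/3) = −0.75 ln(1 − 0.666667) = −0.75 ln(0.333333)
  = −0.75 × (-1.098613) = 0.823960 substitutions/site.
Under a molecular clock d = 2μt, so t = d/(2μ) = 0.823960 / (2 × 0.013) = 31.69 Myr.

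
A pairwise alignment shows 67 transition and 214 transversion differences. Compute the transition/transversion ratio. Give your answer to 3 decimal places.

0.313

R = 67/214 = 0.313084… ≈ 0.313 (to 3 d.p.).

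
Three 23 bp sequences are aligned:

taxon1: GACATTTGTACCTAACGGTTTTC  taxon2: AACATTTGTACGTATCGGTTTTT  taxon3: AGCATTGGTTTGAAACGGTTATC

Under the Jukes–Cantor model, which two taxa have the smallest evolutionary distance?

taxon1–taxon2: 4/23 differ, p = 0.174, d = 0.198.
taxon1–taxon3: 8/23 differ, p = 0.348, d = 0.467.
taxon2–taxon3: 8/23 differ, p = 0.348, d = 0.467.
The smallest distance is between taxon1 and taxon2.

taxon1 and taxon2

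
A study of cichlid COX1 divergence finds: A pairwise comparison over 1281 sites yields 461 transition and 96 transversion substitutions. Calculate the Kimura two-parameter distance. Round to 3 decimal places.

P = 461/1281 ≈ 0.359875 and Q = 96/1281 ≈ 0.074941.
Under the Kimura two-parameter model, d = −½ ln(1 − 2P − Q) − ¼ ln(1 − 2Q).
1 − 2P − Q = 0.205309, giving −½ ln(0.205309) = 0.791620.
1 − 2Q = 0.850118, giving −¼ ln(0.850118) = 0.040595.
d = 0.791620 + 0.040595 = 0.832215.

0.832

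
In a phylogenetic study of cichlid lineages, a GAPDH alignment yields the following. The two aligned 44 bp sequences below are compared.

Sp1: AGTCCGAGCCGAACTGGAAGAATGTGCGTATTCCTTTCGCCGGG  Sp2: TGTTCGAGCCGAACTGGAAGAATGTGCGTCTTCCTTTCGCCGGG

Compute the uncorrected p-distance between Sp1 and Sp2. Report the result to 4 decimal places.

The sequences differ at 3 of 44 positions (sites 1, 4, 30).
p = 3/44 = 0.068181… ≈ 0.0682 (to 4 d.p.).

0.0682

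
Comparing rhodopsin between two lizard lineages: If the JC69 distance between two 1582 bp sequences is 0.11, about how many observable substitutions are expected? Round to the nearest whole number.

162

Invert JC69: p = (3/4)(1 − e^(−4d/3)) = 0.75 × (1 − e^(-0.146667)) = 0.75 × (1 − 0.863582) = 0.102314.
Expected differing sites = pL ≈ 0.102314 × 1582 = 161.860748 ≈ 162.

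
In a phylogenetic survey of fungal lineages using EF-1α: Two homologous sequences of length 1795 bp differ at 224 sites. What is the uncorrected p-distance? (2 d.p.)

0.12

p = 224/1795 = 0.124791… ≈ 0.12 (to 2 d.p.).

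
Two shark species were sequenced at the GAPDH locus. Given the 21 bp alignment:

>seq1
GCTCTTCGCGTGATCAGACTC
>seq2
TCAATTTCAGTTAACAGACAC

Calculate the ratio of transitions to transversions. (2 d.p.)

Transitions are A↔G and C↔T; transversions are all other mismatches.
Transitions: 1. Transversions: 8.
R = 1/8 = 0.125 ≈ 0.13 (to 2 d.p.).

0.13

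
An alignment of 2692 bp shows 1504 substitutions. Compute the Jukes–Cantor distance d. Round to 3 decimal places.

p = 1504/2692 ≈ 0.558692.
d = −(3/4) ln(1 − 4p/3) = −0.75 ln(1 − 0.744923) = −0.75 ln(0.255077)
  = −0.75 × (-1.366190) = 1.024643 substitutions/site.

1.025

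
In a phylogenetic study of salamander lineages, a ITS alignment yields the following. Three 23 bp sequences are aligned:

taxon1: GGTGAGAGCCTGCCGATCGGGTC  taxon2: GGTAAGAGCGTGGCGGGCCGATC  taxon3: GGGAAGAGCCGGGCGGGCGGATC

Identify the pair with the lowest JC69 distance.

taxon1–taxon2: 7/23 differ, p = 0.304, d = 0.390.
taxon1–taxon3: 7/23 differ, p = 0.304, d = 0.390.
taxon2–taxon3: 4/23 differ, p = 0.174, d = 0.198.
The smallest distance is between taxon2 and taxon3.

taxon2 and taxon3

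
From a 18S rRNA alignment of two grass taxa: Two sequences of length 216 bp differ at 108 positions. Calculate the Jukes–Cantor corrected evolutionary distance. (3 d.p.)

p = 108/216 = 0.5.
d = −(3/4) ln(1 − 4p/3) = −0.75 ln(1 − 0.666667) = −0.75 ln(0.333333)
  = −0.75 × (-1.098613) = 0.823960 substitutions/site.

0.824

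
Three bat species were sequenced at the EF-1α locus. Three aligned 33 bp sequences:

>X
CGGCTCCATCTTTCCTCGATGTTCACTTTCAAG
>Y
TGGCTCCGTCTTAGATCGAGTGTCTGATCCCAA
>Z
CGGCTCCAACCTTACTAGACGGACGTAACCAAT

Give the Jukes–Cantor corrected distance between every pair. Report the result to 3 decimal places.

d(X,Y) = 0.625, d(X,Z) = 0.559, d(Y,Z) = 0.780

X–Y: 14/33 sites differ → p ≈ 0.424242, d = −0.75 ln(1 − 0.565656) = 0.625439 ≈ 0.625.
X–Z: 13/33 sites differ → p ≈ 0.393939, d = −0.75 ln(1 − 0.525252) = 0.558728 ≈ 0.559.
Y–Z: 16/33 sites differ → p ≈ 0.484848, d = −0.75 ln(1 − 0.646464) = 0.779827 ≈ 0.780.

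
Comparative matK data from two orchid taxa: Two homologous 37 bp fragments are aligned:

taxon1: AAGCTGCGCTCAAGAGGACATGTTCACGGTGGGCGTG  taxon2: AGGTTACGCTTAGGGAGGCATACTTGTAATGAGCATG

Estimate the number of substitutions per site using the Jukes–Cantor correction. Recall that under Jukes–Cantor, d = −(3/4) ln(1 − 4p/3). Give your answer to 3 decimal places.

The sequences differ at 17 of 37 sites, so p = 17/37 ≈ 0.459459.
d = −(3/4) ln(1 − 4p/3) = −0.75 ln(1 − 0.612612) = −0.75 ln(0.387388)
  = −0.75 × (-0.948329) = 0.711247 substitutions/site.

0.711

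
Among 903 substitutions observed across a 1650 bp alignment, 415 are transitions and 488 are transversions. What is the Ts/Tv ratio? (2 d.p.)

R = 415/488 = 0.850409… ≈ 0.85 (to 2 d.p.).

0.85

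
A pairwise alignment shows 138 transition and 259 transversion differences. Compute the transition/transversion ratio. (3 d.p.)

R = 138/259 = 0.532818… ≈ 0.533 (to 3 d.p.).

0.533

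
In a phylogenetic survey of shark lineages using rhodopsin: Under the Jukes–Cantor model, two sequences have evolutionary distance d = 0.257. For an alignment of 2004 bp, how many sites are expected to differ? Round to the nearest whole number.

Invert JC69: p = (3/4)(1 − e^(−4d/3)) = 0.75 × (1 − e^(-0.342667)) = 0.75 × (1 − 0.709875) = 0.217594.
Expected differing sites = pL ≈ 0.217594 × 2004 = 436.058376 ≈ 436.

436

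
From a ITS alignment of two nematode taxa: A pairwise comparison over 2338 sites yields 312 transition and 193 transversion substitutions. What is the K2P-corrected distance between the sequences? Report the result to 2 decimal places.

0.26

P = 312/2338 ≈ 0.133447 and Q = 193/2338 ≈ 0.082549.
Under the Kimura two-parameter model, d = −½ ln(1 − 2P − Q) − ¼ ln(1 − 2Q).
1 − 2P − Q = 0.650557, giving −½ ln(0.650557) = 0.214963.
1 − 2Q = 0.834902, giving −¼ ln(0.834902) = 0.045110.
d = 0.214963 + 0.045110 = 0.260073.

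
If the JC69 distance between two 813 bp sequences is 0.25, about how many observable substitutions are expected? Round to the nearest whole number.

173

Invert JC69: p = (3/4)(1 − e^(−4d/3)) = 0.75 × (1 − e^(-0.333333)) = 0.75 × (1 − 0.716532) = 0.212601.
Expected differing sites = pL ≈ 0.212601 × 813 = 172.844613 ≈ 173.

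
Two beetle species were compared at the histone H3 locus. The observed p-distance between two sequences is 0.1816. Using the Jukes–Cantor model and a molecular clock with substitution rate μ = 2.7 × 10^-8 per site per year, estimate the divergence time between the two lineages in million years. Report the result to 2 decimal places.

d = −(3/4) ln(1 − 4p/3) = −0.75 ln(1 − 0.242133) = −0.75 ln(0.757867)
  = −0.75 × (-0.277247) = 0.207935 substitutions/site.
Under a molecular clock d = 2μt, so t = d/(2μ) = 0.207935 / (2 × 2.7 × 10^-8) = 3.85 million years.

3.85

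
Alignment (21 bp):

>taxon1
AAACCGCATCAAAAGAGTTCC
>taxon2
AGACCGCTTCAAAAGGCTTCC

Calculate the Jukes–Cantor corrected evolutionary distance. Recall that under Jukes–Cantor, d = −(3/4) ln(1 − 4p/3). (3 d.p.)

0.220

The sequences differ at 4 of 21 sites (2, 8, 16, 17), so p = 4/21 ≈ 0.190476.
d = −(3/4) ln(1 − 4p/3) = −0.75 ln(1 − 0.253968) = −0.75 ln(0.746032)
  = −0.75 × (-0.292987) = 0.219740 substitutions/site.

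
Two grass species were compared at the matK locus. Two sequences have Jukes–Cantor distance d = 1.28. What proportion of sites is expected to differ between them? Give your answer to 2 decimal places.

p = (3/4)(1 − e^(−4d/3)) = 0.75 × (1 − e^(-1.706667)) = 0.75 × (1 − 0.181470) = 0.613898.

0.61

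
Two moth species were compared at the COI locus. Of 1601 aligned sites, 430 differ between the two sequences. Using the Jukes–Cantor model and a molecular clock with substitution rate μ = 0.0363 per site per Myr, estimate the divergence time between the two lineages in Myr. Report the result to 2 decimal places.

p = 430/1601 ≈ 0.268582.
d = −(3/4) ln(1 − 4p/3) = −0.75 ln(1 − 0.358109) = −0.75 ln(0.641891)
  = −0.75 × (-0.443337) = 0.332503 substitutions/site.
Under a molecular clock d = 2μt, so t = d/(2μ) = 0.332503 / (2 × 0.0363) = 4.58 Myr.

4.58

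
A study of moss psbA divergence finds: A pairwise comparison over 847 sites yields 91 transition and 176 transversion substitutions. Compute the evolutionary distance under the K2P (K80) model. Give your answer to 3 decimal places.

0.409

P = 91/847 ≈ 0.107438 and Q = 176/847 ≈ 0.207792.
Under the Kimura two-parameter model, d = −½ ln(1 − 2P − Q) − ¼ ln(1 − 2Q).
1 − 2P − Q = 0.577332, giving −½ ln(0.577332) = 0.274669.
1 − 2Q = 0.584416, giving −¼ ln(0.584416) = 0.134286.
d = 0.274669 + 0.134286 = 0.408955.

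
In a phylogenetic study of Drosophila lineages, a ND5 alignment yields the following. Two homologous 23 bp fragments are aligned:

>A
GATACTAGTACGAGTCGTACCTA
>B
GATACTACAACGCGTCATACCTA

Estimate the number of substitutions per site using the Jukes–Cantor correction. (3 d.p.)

0.198

The sequences differ at 4 of 23 sites (8, 9, 13, 17), so p = 4/23 ≈ 0.173913.
d = −(3/4) ln(1 − 4p/3) = −0.75 ln(1 − 0.231884) = −0.75 ln(0.768116)
  = −0.75 × (-0.263815) = 0.197861 substitutions/site.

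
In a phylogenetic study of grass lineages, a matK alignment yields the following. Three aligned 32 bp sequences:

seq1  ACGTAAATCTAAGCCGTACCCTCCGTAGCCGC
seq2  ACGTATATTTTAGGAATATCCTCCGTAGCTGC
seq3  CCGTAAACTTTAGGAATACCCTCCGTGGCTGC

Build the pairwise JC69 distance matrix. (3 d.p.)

d(seq1,seq2) = 0.304, d(seq1,seq3) = 0.353, d(seq2,seq3) = 0.175

seq1–seq2: 8/32 sites differ → p = 0.25, d = −0.75 ln(1 − 0.333333) = 0.304098 ≈ 0.304.
seq1–seq3: 9/32 sites differ → p = 0.28125, d = −0.75 ln(1 − 0.375) = 0.352503 ≈ 0.353.
seq2–seq3: 5/32 sites differ → p = 0.15625, d = −0.75 ln(1 − 0.208333) = 0.175211 ≈ 0.175.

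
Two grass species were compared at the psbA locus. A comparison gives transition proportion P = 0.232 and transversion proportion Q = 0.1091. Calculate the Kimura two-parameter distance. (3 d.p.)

0.487

Under the Kimura two-parameter model, d = −½ ln(1 − 2P − Q) − ¼ ln(1 − 2Q).
1 − 2P − Q = 0.4269, giving −½ ln(0.4269) = 0.425603.
1 − 2Q = 0.7818, giving −¼ ln(0.7818) = 0.061539.
d = 0.425603 + 0.061539 = 0.487142.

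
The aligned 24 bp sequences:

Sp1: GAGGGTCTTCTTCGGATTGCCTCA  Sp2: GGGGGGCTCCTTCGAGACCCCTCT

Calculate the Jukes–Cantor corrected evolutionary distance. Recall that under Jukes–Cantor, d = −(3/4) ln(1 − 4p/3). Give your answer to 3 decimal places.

The sequences differ at 9 of 24 sites (2, 6, 9, 15, 16, 17, 18, 19, 24), so p = 9/24 = 0.375.
d = −(3/4) ln(1 − 4p/3) = −0.75 ln(1 − 0.5) = −0.75 ln(0.5)
  = −0.75 × (-0.693147) = 0.519860 substitutions/site.

0.520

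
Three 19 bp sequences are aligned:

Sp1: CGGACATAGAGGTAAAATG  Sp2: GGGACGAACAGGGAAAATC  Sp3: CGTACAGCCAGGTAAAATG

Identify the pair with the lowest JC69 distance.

Sp1–Sp2: 6/19 differ, p = 0.316, d = 0.410.
Sp1–Sp3: 4/19 differ, p = 0.211, d = 0.247.
Sp2–Sp3: 7/19 differ, p = 0.368, d = 0.507.
The smallest distance is between Sp1 and Sp3.

Sp1 and Sp3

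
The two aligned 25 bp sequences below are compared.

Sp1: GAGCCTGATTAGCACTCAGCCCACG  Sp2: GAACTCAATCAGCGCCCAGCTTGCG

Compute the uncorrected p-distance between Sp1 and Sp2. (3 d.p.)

0.400

The sequences differ at 10 of 25 positions (sites 3, 5, 6, 7, 10, 14, 16, 21, 22, 23).
p = 10/25 = 0.400.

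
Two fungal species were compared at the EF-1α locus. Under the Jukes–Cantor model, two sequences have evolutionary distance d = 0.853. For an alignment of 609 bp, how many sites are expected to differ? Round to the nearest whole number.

Invert JC69: p = (3/4)(1 − e^(−4d/3)) = 0.75 × (1 − e^(-1.137333)) = 0.75 × (1 − 0.320673) = 0.509495.
Expected differing sites = pL ≈ 0.509495 × 609 = 310.282455 ≈ 310.

310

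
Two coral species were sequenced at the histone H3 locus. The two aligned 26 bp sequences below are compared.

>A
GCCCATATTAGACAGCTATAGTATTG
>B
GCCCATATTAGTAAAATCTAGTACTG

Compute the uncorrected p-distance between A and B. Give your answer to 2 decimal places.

The sequences differ at 6 of 26 positions (sites 12, 13, 15, 16, 18, 24).
p = 6/26 = 0.230769… ≈ 0.23 (to 2 d.p.).

0.23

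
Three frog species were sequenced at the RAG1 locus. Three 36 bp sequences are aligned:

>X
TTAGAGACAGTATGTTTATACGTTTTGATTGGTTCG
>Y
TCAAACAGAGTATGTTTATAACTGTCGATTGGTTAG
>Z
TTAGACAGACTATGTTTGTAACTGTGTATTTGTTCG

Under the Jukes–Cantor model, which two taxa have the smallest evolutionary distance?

Y and Z

X–Y: 9/36 differ, p = 0.250, d = 0.304.
X–Z: 10/36 differ, p = 0.278, d = 0.347.
Y–Z: 8/36 differ, p = 0.222, d = 0.264.
The smallest distance is between Y and Z.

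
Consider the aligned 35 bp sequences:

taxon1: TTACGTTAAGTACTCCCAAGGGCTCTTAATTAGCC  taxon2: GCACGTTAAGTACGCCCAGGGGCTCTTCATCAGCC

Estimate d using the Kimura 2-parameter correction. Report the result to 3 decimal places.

0.196

Of 35 sites, 3 differences are transitions and 3 are transversions, so P = 3/35 ≈ 0.085714 and Q = 3/35 ≈ 0.085714.
Under the Kimura two-parameter model, d = −½ ln(1 − 2P − Q) − ¼ ln(1 − 2Q).
1 − 2P − Q = 0.742858, giving −½ ln(0.742858) = 0.148625.
1 − 2Q = 0.828572, giving −¼ ln(0.828572) = 0.047013.
d = 0.148625 + 0.047013 = 0.195638.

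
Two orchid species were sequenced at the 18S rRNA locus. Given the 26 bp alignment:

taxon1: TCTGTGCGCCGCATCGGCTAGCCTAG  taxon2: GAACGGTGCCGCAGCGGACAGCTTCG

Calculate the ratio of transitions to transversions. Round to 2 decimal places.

Transitions are A↔G and C↔T; transversions are all other mismatches.
Transitions: 3. Transversions: 8.
R = 3/8 = 0.375 ≈ 0.38 (to 2 d.p.).

0.38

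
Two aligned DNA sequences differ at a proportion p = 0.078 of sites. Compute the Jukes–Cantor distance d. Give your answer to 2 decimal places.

d = −(3/4) ln(1 − 4p/3) = −0.75 ln(1 − 0.104) = −0.75 ln(0.896)
  = −0.75 × (-0.109815) = 0.082361 substitutions/site.

0.08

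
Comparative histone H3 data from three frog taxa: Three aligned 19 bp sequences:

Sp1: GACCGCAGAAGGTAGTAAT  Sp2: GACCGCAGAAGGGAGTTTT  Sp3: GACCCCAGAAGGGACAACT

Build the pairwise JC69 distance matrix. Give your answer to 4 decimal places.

Sp1–Sp2: 3/19 sites differ → p ≈ 0.157895, d = −0.75 ln(1 − 0.210527) = 0.177292 ≈ 0.1773.
Sp1–Sp3: 5/19 sites differ → p ≈ 0.263158, d = −0.75 ln(1 − 0.350877) = 0.324100 ≈ 0.3241.
Sp2–Sp3: 5/19 sites differ → p ≈ 0.263158, d = −0.75 ln(1 − 0.350877) = 0.324100 ≈ 0.3241.

d(Sp1,Sp2) = 0.1773, d(Sp1,Sp3) = 0.3241, d(Sp2,Sp3) = 0.3241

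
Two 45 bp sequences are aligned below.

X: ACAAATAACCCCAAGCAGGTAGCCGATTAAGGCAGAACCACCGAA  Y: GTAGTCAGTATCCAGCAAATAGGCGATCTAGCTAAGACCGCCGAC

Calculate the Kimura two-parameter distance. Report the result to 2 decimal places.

Of 45 sites, 14 differences are transitions and 7 are transversions, so P = 14/45 ≈ 0.311111 and Q = 7/45 ≈ 0.155556.
Under the Kimura two-parameter model, d = −½ ln(1 − 2P − Q) − ¼ ln(1 − 2Q).
1 − 2P − Q = 0.222222, giving −½ ln(0.222222) = 0.752039.
1 − 2Q = 0.688888, giving −¼ ln(0.688888) = 0.093169.
d = 0.752039 + 0.093169 = 0.845208.

0.85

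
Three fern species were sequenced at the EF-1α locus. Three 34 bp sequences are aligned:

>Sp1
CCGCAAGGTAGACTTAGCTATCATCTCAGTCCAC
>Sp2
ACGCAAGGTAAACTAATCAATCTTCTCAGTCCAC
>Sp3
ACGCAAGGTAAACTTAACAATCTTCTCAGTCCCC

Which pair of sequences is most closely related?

Sp2 and Sp3

Sp1–Sp2: 6/34 differ, p = 0.176, d = 0.201.
Sp1–Sp3: 6/34 differ, p = 0.176, d = 0.201.
Sp2–Sp3: 3/34 differ, p = 0.088, d = 0.094.
The smallest distance is between Sp2 and Sp3.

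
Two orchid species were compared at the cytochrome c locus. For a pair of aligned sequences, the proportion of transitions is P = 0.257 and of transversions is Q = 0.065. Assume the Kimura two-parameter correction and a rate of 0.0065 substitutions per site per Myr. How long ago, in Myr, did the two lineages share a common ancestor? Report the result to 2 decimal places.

35.95

Under the Kimura two-parameter model, d = −½ ln(1 − 2P − Q) − ¼ ln(1 − 2Q).
1 − 2P − Q = 0.421, giving −½ ln(0.421) = 0.432561.
1 − 2Q = 0.87, giving −¼ ln(0.87) = 0.034816.
d = 0.432561 + 0.034816 = 0.467377.
Under a molecular clock d = 2μt, so t = d/(2μ) = 0.467377 / (2 × 0.0065) = 35.95 Myr.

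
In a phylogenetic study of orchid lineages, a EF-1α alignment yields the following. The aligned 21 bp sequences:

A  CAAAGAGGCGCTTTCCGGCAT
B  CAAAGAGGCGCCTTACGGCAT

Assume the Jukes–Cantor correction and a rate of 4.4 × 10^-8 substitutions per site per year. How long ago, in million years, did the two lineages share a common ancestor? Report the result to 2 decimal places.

The sequences differ at 2 of 21 sites (12, 15), so p = 2/21 ≈ 0.095238.
d = −(3/4) ln(1 − 4p/3) = −0.75 ln(1 − 0.126984) = −0.75 ln(0.873016)
  = −0.75 × (-0.135801) = 0.101851 substitutions/site.
Under a molecular clock d = 2μt, so t = d/(2μ) = 0.101851 / (2 × 4.4 × 10^-8) = 1.16 million years.

1.16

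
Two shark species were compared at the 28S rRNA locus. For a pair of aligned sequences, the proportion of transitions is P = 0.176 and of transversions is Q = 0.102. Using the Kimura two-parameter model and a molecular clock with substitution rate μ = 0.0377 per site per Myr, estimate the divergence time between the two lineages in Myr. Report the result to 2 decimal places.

4.77

Under the Kimura two-parameter model, d = −½ ln(1 − 2P − Q) − ¼ ln(1 − 2Q).
1 − 2P − Q = 0.546, giving −½ ln(0.546) = 0.302568.
1 − 2Q = 0.796, giving −¼ ln(0.796) = 0.057039.
d = 0.302568 + 0.057039 = 0.359607.
Under a molecular clock d = 2μt, so t = d/(2μ) = 0.359607 / (2 × 0.0377) = 4.77 Myr.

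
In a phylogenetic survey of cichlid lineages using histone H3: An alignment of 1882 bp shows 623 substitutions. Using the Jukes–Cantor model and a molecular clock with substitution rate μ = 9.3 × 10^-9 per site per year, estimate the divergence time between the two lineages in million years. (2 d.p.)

23.48

p = 623/1882 ≈ 0.331031.
d = −(3/4) ln(1 − 4p/3) = −0.75 ln(1 − 0.441375) = −0.75 ln(0.558625)
  = −0.75 × (-0.582277) = 0.436708 substitutions/site.
Under a molecular clock d = 2μt, so t = d/(2μ) = 0.436708 / (2 × 9.3 × 10^-9) = 23.48 million years.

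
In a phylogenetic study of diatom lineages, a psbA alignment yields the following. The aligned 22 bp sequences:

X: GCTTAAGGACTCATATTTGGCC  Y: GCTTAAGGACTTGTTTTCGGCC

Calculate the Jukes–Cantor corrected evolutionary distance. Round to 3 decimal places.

0.208

The sequences differ at 4 of 22 sites (12, 13, 15, 18), so p = 4/22 ≈ 0.181818.
d = −(3/4) ln(1 − 4p/3) = −0.75 ln(1 − 0.242424) = −0.75 ln(0.757576)
  = −0.75 × (-0.277631) = 0.208223 substitutions/site.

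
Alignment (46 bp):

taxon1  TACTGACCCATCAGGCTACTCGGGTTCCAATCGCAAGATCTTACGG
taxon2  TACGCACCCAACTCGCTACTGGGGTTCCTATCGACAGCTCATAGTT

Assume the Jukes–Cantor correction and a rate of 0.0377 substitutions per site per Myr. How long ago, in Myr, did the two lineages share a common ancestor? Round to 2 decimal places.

The sequences differ at 14 of 46 sites, so p = 14/46 ≈ 0.304348.
d = −(3/4) ln(1 − 4p/3) = −0.75 ln(1 − 0.405797) = −0.75 ln(0.594203)
  = −0.75 × (-0.520534) = 0.390401 substitutions/site.
Under a molecular clock d = 2μt, so t = d/(2μ) = 0.390401 / (2 × 0.0377) = 5.18 Myr.

5.18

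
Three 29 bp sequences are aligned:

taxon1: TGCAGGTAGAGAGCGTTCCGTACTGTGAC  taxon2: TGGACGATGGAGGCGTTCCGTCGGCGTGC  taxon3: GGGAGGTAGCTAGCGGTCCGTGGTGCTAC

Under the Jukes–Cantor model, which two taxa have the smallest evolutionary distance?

taxon1–taxon2: 14/29 differ, p = 0.483, d = 0.774.
taxon1–taxon3: 9/29 differ, p = 0.310, d = 0.401.
taxon2–taxon3: 13/29 differ, p = 0.448, d = 0.683.
The smallest distance is between taxon1 and taxon3.

taxon1 and taxon3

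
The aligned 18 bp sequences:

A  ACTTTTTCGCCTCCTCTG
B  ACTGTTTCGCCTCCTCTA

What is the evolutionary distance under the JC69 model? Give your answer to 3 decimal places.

0.120

The sequences differ at 2 of 18 sites (4, 18), so p = 2/18 ≈ 0.111111.
d = −(3/4) ln(1 − 4p/3) = −0.75 ln(1 − 0.148148) = −0.75 ln(0.851852)
  = −0.75 × (-0.160342) = 0.120257 substitutions/site.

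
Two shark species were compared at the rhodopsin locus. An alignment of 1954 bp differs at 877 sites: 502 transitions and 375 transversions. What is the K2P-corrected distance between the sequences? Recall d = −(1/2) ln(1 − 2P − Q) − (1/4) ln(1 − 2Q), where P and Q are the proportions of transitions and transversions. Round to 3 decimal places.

P = 502/1954 ≈ 0.256909 and Q = 375/1954 ≈ 0.191914.
Under the Kimura two-parameter model, d = −½ ln(1 − 2P − Q) − ¼ ln(1 − 2Q).
1 − 2P − Q = 0.294268, giving −½ ln(0.294268) = 0.611632.
1 − 2Q = 0.616172, giving −¼ ln(0.616172) = 0.121057.
d = 0.611632 + 0.121057 = 0.732689.

0.733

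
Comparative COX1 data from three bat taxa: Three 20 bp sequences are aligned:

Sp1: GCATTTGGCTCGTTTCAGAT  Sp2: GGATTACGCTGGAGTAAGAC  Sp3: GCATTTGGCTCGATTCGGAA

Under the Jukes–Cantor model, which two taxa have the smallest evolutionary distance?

Sp1–Sp2: 8/20 differ, p = 0.400, d = 0.572.
Sp1–Sp3: 3/20 differ, p = 0.150, d = 0.167.
Sp2–Sp3: 8/20 differ, p = 0.400, d = 0.572.
The smallest distance is between Sp1 and Sp3.

Sp1 and Sp3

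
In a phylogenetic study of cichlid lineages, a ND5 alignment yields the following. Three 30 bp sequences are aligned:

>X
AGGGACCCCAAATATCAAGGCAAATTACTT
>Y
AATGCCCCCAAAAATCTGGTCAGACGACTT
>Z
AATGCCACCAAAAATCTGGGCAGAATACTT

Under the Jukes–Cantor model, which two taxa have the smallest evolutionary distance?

X–Y: 10/30 differ, p = 0.333, d = 0.441.
X–Z: 9/30 differ, p = 0.300, d = 0.383.
Y–Z: 4/30 differ, p = 0.133, d = 0.147.
The smallest distance is between Y and Z.

Y and Z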